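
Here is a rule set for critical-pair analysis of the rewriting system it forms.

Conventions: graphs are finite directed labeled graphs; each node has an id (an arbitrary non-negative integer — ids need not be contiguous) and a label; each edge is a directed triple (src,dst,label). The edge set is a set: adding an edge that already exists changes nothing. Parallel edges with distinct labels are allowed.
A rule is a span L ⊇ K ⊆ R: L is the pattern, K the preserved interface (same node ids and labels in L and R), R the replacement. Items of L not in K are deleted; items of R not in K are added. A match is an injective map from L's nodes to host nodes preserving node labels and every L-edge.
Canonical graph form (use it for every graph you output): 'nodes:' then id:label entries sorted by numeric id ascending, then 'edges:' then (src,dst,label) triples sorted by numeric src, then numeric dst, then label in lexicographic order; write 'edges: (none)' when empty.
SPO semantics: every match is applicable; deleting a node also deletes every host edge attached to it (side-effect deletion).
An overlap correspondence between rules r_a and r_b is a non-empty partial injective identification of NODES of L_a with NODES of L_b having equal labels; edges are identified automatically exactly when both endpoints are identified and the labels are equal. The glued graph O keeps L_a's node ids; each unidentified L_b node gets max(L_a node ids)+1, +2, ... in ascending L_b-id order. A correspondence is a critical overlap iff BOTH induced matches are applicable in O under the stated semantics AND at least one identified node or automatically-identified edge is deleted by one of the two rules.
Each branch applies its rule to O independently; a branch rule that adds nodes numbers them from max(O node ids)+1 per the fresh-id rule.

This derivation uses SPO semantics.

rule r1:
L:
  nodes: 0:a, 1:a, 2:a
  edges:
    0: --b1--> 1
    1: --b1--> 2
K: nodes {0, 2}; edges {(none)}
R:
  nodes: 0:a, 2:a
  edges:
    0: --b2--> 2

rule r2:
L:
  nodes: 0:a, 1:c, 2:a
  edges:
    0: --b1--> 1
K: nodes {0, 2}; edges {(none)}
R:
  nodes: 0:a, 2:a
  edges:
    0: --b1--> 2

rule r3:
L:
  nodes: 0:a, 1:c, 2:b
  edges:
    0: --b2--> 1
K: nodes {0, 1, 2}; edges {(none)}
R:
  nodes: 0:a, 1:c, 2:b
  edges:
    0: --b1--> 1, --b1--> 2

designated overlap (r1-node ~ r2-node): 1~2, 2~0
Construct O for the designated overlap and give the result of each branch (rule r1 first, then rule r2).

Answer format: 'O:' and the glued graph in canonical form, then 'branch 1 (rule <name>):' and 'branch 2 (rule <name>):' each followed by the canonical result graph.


O:
nodes: 0:a, 1:a, 2:a, 3:c
edges: (0,1,b1); (1,2,b1); (2,3,b1)
branch 1 (rule r1):
nodes: 0:a, 2:a, 3:c
edges: (0,2,b2); (2,3,b1)
branch 2 (rule r2):
nodes: 0:a, 1:a, 2:a
edges: (0,1,b1); (1,2,b1); (2,1,b1)


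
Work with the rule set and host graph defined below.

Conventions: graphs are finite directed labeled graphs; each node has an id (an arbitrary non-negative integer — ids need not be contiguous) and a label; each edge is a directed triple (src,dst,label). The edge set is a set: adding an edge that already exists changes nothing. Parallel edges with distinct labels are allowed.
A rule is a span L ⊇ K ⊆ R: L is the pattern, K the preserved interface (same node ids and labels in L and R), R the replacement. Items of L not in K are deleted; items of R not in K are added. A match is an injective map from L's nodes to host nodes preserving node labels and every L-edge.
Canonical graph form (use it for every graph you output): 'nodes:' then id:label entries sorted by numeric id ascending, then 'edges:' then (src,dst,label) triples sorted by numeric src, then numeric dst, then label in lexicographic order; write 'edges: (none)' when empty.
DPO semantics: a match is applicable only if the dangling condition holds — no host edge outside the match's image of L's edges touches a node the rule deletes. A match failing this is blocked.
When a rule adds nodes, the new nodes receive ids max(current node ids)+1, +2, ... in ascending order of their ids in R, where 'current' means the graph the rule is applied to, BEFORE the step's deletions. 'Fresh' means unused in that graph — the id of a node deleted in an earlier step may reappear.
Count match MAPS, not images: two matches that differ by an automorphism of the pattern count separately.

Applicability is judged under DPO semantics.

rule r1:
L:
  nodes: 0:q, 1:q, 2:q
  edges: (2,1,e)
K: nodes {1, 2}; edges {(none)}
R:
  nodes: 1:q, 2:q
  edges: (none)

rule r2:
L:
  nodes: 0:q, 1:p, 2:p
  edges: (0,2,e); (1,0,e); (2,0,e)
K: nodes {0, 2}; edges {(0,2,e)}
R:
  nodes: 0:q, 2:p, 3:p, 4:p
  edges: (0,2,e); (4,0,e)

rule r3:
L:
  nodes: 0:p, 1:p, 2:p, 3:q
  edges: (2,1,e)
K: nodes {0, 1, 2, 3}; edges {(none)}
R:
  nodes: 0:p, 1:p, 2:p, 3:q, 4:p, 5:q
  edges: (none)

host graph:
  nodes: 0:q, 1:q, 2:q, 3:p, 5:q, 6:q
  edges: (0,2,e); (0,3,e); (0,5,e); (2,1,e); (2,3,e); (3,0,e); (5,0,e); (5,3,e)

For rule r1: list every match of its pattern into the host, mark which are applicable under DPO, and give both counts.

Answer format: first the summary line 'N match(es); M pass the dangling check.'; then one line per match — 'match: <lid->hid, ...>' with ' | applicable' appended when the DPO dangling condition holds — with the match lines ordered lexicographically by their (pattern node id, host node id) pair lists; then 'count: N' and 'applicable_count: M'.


12 match(es); 4 pass the dangling check.
match: 0->0, 1->1, 2->2
match: 0->1, 1->0, 2->5
match: 0->1, 1->2, 2->0
match: 0->1, 1->5, 2->0
match: 0->2, 1->0, 2->5
match: 0->2, 1->5, 2->0
match: 0->5, 1->1, 2->2
match: 0->5, 1->2, 2->0
match: 0->6, 1->0, 2->5 | applicable
match: 0->6, 1->1, 2->2 | applicable
match: 0->6, 1->2, 2->0 | applicable
match: 0->6, 1->5, 2->0 | applicable
count: 12
applicable_count: 4


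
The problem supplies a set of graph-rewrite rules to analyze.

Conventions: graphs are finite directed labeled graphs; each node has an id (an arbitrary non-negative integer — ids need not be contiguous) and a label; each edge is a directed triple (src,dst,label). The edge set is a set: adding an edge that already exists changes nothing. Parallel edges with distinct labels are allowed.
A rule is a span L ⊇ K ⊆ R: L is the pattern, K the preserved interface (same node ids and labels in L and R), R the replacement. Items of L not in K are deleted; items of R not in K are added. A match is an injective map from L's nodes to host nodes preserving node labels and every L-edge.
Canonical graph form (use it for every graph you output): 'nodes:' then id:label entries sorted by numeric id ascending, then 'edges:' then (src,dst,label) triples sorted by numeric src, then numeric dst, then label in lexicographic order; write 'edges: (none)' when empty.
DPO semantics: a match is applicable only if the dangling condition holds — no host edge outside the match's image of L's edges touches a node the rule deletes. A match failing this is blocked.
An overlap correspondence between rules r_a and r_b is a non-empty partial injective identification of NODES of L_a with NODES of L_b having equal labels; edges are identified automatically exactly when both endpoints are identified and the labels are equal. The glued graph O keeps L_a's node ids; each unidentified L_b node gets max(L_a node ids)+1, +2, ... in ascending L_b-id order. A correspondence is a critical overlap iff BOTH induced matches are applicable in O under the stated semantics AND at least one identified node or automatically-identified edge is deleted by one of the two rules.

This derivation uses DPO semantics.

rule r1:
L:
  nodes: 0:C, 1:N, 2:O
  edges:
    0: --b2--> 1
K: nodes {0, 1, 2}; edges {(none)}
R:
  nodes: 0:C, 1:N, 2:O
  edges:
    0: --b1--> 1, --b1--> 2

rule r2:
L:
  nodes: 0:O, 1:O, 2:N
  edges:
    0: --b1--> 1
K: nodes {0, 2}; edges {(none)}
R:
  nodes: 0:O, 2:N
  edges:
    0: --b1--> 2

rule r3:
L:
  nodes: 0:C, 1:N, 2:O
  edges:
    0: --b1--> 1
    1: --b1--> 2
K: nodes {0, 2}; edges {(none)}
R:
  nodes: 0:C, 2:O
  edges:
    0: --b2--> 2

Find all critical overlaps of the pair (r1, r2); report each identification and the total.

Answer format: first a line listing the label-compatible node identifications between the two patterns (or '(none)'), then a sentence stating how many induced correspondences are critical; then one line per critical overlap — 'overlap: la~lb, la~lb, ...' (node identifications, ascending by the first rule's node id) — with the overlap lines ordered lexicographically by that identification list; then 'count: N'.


label-compatible node identifications between L(r1) and L(r2): 1~2, 2~0, 2~1
2 of the induced correspondences are critical overlaps of r1 and r2.
overlap: 1~2, 2~1
overlap: 2~1
count: 2


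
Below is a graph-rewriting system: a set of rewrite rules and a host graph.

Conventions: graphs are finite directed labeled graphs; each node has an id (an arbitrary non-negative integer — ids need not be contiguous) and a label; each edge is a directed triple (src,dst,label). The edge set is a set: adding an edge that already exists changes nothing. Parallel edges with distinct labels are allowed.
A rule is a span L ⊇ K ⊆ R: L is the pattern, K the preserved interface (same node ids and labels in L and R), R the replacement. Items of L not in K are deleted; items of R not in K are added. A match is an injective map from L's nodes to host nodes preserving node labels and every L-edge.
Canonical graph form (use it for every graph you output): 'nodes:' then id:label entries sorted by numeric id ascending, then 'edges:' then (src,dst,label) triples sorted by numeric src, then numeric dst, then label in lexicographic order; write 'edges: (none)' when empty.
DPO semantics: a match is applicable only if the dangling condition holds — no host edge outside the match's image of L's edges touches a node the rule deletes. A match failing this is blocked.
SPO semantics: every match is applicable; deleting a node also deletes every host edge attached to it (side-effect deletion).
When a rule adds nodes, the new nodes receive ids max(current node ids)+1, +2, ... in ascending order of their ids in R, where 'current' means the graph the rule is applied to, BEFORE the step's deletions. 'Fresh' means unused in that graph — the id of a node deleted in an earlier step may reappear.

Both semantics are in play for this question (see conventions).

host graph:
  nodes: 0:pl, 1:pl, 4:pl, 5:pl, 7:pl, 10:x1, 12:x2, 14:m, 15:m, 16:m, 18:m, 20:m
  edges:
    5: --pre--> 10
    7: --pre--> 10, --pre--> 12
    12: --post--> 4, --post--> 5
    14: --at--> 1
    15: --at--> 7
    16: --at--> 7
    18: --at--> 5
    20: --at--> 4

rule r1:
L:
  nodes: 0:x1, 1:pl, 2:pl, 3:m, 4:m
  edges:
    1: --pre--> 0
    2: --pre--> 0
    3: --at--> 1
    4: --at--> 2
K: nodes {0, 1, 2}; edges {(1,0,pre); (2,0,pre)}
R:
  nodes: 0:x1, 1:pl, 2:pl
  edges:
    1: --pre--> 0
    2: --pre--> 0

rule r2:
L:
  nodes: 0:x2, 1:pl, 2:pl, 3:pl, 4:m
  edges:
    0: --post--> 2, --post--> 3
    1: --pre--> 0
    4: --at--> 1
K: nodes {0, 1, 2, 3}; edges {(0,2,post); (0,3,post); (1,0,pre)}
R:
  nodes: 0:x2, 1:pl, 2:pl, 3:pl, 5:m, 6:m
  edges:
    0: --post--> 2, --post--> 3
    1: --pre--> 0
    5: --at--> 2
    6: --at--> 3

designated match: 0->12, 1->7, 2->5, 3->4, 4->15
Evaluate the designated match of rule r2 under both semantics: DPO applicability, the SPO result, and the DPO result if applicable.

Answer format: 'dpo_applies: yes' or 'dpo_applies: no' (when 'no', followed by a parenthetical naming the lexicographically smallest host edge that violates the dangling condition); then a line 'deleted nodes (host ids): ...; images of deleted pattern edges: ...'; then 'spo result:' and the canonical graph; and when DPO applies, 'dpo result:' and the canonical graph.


dpo_applies: yes
deleted nodes (host ids): 15; images of deleted pattern edges: (15,7,at)
spo result:
nodes: 0:pl, 1:pl, 4:pl, 5:pl, 7:pl, 10:x1, 12:x2, 14:m, 16:m, 18:m, 20:m, 21:m, 22:m
edges: (5,10,pre); (7,10,pre); (7,12,pre); (12,4,post); (12,5,post); (14,1,at); (16,7,at); (18,5,at); (20,4,at); (21,5,at); (22,4,at)
dpo result:
nodes: 0:pl, 1:pl, 4:pl, 5:pl, 7:pl, 10:x1, 12:x2, 14:m, 16:m, 18:m, 20:m, 21:m, 22:m
edges: (5,10,pre); (7,10,pre); (7,12,pre); (12,4,post); (12,5,post); (14,1,at); (16,7,at); (18,5,at); (20,4,at); (21,5,at); (22,4,at)


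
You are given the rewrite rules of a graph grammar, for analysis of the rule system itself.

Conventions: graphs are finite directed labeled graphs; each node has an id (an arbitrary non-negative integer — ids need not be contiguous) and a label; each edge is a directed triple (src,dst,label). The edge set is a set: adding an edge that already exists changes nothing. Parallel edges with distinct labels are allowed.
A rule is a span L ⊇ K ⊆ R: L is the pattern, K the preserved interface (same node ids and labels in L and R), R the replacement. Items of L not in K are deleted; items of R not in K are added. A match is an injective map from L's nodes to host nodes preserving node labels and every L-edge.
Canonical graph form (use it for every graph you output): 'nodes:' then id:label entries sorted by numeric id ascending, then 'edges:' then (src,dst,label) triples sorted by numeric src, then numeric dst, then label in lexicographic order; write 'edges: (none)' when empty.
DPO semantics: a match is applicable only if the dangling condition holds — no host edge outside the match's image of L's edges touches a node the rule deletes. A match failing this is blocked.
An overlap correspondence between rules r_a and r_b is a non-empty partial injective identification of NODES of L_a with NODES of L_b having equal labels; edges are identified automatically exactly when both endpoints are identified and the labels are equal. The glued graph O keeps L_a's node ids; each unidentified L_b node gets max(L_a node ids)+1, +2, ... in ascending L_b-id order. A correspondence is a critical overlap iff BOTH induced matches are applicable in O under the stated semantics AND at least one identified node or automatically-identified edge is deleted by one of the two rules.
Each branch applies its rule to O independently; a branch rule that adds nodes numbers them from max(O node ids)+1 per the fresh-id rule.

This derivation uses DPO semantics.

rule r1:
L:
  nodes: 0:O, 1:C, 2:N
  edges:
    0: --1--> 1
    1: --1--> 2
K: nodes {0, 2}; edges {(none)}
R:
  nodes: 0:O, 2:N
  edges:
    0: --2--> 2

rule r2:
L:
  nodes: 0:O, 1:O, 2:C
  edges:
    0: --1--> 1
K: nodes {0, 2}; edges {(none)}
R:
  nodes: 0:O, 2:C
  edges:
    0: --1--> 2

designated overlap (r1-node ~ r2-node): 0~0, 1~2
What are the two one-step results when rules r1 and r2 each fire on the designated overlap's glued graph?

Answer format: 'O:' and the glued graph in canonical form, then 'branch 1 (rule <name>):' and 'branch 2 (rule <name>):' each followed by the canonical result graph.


O:
nodes: 0:O, 1:C, 2:N, 3:O
edges: (0,1,1); (0,3,1); (1,2,1)
branch 1 (rule r1):
nodes: 0:O, 2:N, 3:O
edges: (0,2,2); (0,3,1)
branch 2 (rule r2):
nodes: 0:O, 1:C, 2:N
edges: (0,1,1); (1,2,1)


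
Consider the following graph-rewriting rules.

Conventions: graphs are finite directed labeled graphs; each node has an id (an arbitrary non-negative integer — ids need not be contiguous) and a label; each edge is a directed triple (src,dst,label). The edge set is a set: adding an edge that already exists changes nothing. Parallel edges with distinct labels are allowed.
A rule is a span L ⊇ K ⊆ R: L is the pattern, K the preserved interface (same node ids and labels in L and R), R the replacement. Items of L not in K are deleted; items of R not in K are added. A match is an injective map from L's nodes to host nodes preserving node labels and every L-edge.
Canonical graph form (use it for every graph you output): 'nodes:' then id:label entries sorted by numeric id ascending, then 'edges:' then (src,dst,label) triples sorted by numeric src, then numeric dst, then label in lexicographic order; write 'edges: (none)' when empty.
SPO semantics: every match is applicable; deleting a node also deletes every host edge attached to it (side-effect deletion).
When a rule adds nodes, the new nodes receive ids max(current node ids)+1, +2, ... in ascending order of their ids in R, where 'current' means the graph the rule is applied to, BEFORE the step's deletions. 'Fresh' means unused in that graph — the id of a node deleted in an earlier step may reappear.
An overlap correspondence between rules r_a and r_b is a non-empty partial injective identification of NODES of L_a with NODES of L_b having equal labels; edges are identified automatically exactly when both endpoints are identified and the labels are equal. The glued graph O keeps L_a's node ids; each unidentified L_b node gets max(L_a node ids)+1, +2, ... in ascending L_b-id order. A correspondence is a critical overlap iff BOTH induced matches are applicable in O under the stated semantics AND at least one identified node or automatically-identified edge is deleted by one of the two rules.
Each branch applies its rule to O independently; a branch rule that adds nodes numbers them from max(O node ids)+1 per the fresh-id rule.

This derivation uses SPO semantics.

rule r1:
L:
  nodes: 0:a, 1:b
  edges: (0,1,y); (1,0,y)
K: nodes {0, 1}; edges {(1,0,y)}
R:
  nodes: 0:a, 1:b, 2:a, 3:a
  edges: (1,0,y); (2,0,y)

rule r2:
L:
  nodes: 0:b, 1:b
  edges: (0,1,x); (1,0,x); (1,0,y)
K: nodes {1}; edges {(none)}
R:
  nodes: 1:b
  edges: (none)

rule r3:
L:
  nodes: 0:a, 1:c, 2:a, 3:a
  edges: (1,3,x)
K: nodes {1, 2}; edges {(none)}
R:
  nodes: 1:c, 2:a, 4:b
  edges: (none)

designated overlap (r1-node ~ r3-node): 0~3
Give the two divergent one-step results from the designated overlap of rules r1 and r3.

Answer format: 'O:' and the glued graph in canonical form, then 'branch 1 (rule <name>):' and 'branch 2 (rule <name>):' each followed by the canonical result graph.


O:
nodes: 0:a, 1:b, 2:a, 3:c, 4:a
edges: (0,1,y); (1,0,y); (3,0,x)
branch 1 (rule r1):
nodes: 0:a, 1:b, 2:a, 3:c, 4:a, 5:a, 6:a
edges: (1,0,y); (3,0,x); (5,0,y)
branch 2 (rule r3):
nodes: 1:b, 3:c, 4:a, 5:b
edges: (none)


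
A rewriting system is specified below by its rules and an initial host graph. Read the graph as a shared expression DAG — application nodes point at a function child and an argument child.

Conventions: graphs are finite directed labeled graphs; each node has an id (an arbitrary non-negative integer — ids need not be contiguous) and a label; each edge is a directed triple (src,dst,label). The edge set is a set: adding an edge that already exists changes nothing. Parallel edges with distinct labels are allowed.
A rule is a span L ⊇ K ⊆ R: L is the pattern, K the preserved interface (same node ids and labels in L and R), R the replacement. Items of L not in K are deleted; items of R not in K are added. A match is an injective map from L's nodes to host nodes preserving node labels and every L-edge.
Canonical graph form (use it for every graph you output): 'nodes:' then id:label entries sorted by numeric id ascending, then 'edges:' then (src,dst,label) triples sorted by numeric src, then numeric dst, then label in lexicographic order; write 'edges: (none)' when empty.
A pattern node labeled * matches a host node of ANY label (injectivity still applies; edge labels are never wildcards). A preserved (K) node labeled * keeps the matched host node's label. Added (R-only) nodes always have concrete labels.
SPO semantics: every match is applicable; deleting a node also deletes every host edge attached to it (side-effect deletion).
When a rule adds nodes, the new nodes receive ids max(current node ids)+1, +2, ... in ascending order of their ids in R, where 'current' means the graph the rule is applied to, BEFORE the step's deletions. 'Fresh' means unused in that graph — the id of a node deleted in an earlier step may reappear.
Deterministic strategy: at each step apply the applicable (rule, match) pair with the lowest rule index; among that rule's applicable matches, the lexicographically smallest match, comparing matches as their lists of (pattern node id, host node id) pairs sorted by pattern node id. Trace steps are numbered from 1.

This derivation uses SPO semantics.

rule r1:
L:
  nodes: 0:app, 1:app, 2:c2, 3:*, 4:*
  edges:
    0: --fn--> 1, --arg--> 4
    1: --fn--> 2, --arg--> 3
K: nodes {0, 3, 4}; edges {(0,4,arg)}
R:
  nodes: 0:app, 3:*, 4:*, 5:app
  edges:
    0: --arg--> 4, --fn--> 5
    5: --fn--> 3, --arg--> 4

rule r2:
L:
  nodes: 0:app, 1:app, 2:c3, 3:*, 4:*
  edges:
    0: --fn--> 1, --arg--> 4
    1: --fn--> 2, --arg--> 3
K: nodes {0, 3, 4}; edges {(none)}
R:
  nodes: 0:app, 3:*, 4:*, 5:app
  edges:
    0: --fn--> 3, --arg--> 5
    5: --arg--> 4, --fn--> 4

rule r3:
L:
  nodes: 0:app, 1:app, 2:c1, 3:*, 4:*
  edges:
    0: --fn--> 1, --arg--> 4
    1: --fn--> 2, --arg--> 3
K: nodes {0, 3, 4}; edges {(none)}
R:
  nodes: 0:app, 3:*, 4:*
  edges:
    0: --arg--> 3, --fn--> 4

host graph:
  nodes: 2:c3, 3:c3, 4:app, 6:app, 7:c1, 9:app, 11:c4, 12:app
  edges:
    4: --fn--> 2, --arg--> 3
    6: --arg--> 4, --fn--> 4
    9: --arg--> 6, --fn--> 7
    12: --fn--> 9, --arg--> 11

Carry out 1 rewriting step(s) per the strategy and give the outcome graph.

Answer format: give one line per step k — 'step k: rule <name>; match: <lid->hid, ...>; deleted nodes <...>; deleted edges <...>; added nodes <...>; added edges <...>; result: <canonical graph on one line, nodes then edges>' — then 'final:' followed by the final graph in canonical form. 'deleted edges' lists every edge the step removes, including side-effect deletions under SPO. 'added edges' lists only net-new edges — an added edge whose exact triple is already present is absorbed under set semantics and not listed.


step 1: rule r3; match: 0->12, 1->9, 2->7, 3->6, 4->11; deleted nodes 7, 9; deleted edges (9,6,arg); (9,7,fn); (12,9,fn); (12,11,arg); added nodes (none); added edges (12,6,arg); (12,11,fn); result: nodes: 2:c3, 3:c3, 4:app, 6:app, 11:c4, 12:app edges: (4,2,fn); (4,3,arg); (6,4,arg); (6,4,fn); (12,6,arg); (12,11,fn)
final:
nodes: 2:c3, 3:c3, 4:app, 6:app, 11:c4, 12:app
edges: (4,2,fn); (4,3,arg); (6,4,arg); (6,4,fn); (12,6,arg); (12,11,fn)


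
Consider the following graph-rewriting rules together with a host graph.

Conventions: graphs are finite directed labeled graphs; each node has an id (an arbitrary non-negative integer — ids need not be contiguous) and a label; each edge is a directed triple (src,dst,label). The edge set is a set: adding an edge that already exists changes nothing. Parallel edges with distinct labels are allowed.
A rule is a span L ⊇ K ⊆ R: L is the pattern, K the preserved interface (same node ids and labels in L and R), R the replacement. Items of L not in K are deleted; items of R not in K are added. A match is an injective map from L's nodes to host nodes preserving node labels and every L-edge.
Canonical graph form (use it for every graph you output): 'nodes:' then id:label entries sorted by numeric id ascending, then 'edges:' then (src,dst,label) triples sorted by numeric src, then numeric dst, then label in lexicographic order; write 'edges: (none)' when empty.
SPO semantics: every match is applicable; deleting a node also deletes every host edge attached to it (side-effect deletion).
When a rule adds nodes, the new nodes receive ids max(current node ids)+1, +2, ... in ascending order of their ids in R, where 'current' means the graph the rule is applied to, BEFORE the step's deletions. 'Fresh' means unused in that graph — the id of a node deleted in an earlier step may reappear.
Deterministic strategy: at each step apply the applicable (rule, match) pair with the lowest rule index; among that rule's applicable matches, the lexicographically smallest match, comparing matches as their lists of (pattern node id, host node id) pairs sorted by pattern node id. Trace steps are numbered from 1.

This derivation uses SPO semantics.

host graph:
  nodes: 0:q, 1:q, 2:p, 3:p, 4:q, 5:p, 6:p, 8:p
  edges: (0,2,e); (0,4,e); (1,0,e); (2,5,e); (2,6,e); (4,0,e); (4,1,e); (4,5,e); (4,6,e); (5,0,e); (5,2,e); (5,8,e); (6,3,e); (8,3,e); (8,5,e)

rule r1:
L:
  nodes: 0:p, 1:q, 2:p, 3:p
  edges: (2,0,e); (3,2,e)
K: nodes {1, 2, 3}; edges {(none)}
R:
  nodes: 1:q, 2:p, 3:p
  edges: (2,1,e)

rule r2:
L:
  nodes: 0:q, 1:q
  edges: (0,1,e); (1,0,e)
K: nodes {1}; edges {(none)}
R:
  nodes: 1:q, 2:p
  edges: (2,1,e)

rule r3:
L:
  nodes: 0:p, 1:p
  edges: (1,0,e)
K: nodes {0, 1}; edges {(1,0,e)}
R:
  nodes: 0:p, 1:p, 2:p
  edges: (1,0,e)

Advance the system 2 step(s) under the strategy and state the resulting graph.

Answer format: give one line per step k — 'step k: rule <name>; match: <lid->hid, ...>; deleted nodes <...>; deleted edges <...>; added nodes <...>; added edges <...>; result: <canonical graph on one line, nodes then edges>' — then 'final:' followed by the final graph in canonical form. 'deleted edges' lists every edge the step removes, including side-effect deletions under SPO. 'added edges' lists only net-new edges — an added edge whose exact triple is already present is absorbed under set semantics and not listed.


step 1: rule r1; match: 0->2, 1->0, 2->5, 3->8; deleted nodes 2; deleted edges (0,2,e); (2,5,e); (2,6,e); (5,2,e); (8,5,e); added nodes (none); added edges (none); result: nodes: 0:q, 1:q, 3:p, 4:q, 5:p, 6:p, 8:p edges: (0,4,e); (1,0,e); (4,0,e); (4,1,e); (4,5,e); (4,6,e); (5,0,e); (5,8,e); (6,3,e); (8,3,e)
step 2: rule r1; match: 0->3, 1->0, 2->8, 3->5; deleted nodes 3; deleted edges (5,8,e); (6,3,e); (8,3,e); added nodes (none); added edges (8,0,e); result: nodes: 0:q, 1:q, 4:q, 5:p, 6:p, 8:p edges: (0,4,e); (1,0,e); (4,0,e); (4,1,e); (4,5,e); (4,6,e); (5,0,e); (8,0,e)
final:
nodes: 0:q, 1:q, 4:q, 5:p, 6:p, 8:p
edges: (0,4,e); (1,0,e); (4,0,e); (4,1,e); (4,5,e); (4,6,e); (5,0,e); (8,0,e)


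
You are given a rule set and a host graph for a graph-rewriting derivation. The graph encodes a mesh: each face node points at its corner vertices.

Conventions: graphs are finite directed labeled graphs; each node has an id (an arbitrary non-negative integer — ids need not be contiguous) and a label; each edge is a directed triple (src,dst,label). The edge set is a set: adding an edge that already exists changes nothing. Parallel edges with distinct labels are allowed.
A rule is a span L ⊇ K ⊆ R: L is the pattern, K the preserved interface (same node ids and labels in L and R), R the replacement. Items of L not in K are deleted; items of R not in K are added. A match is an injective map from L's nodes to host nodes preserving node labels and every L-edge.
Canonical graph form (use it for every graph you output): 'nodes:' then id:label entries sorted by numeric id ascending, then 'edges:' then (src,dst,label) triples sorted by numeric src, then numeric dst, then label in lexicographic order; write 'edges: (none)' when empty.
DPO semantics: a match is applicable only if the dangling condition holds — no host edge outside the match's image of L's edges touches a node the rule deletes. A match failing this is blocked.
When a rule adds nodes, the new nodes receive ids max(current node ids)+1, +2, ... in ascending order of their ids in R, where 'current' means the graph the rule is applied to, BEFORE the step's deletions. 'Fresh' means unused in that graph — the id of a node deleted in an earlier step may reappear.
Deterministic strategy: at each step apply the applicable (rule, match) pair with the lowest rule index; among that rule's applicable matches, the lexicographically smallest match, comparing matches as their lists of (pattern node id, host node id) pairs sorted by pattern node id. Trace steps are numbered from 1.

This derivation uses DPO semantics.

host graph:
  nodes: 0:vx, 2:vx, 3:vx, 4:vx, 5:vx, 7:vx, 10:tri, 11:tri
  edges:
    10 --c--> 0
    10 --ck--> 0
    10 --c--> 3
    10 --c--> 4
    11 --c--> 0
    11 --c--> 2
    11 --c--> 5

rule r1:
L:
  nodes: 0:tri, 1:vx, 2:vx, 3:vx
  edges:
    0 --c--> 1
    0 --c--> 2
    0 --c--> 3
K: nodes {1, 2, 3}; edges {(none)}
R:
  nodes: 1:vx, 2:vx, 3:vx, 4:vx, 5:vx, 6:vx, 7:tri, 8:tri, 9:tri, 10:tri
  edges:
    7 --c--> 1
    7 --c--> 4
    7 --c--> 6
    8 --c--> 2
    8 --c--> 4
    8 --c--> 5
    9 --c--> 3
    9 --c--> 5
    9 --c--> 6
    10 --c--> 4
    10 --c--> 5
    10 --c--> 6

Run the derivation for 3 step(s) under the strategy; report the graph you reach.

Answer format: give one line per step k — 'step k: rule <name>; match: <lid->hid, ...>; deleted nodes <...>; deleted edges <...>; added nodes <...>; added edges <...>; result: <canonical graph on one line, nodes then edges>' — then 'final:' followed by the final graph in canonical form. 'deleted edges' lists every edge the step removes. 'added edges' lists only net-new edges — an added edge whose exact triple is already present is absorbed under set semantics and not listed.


step 1: rule r1; match: 0->11, 1->0, 2->2, 3->5; deleted nodes 11; deleted edges (11,0,c); (11,2,c); (11,5,c); added nodes 12, 13, 14, 15, 16, 17, 18; added edges (15,0,c); (15,12,c); (15,14,c); (16,2,c); (16,12,c); (16,13,c); (17,5,c); (17,13,c); (17,14,c); (18,12,c); (18,13,c); (18,14,c); result: nodes: 0:vx, 2:vx, 3:vx, 4:vx, 5:vx, 7:vx, 10:tri, 12:vx, 13:vx, 14:vx, 15:tri, 16:tri, 17:tri, 18:tri edges: (10,0,c); (10,0,ck); (10,3,c); (10,4,c); (15,0,c); (15,12,c); (15,14,c); (16,2,c); (16,12,c); (16,13,c); (17,5,c); (17,13,c); (17,14,c); (18,12,c); (18,13,c); (18,14,c)
step 2: rule r1; match: 0->15, 1->0, 2->12, 3->14; deleted nodes 15; deleted edges (15,0,c); (15,12,c); (15,14,c); added nodes 19, 20, 21, 22, 23, 24, 25; added edges (22,0,c); (22,19,c); (22,21,c); (23,12,c); (23,19,c); (23,20,c); (24,14,c); (24,20,c); (24,21,c); (25,19,c); (25,20,c); (25,21,c); result: nodes: 0:vx, 2:vx, 3:vx, 4:vx, 5:vx, 7:vx, 10:tri, 12:vx, 13:vx, 14:vx, 16:tri, 17:tri, 18:tri, 19:vx, 20:vx, 21:vx, 22:tri, 23:tri, 24:tri, 25:tri edges: (10,0,c); (10,0,ck); (10,3,c); (10,4,c); (16,2,c); (16,12,c); (16,13,c); (17,5,c); (17,13,c); (17,14,c); (18,12,c); (18,13,c); (18,14,c); (22,0,c); (22,19,c); (22,21,c); (23,12,c); (23,19,c); (23,20,c); (24,14,c); (24,20,c); (24,21,c); (25,19,c); (25,20,c); (25,21,c)
step 3: rule r1; match: 0->16, 1->2, 2->12, 3->13; deleted nodes 16; deleted edges (16,2,c); (16,12,c); (16,13,c); added nodes 26, 27, 28, 29, 30, 31, 32; added edges (29,2,c); (29,26,c); (29,28,c); (30,12,c); (30,26,c); (30,27,c); (31,13,c); (31,27,c); (31,28,c); (32,26,c); (32,27,c); (32,28,c); result: nodes: 0:vx, 2:vx, 3:vx, 4:vx, 5:vx, 7:vx, 10:tri, 12:vx, 13:vx, 14:vx, 17:tri, 18:tri, 19:vx, 20:vx, 21:vx, 22:tri, 23:tri, 24:tri, 25:tri, 26:vx, 27:vx, 28:vx, 29:tri, 30:tri, 31:tri, 32:tri edges: (10,0,c); (10,0,ck); (10,3,c); (10,4,c); (17,5,c); (17,13,c); (17,14,c); (18,12,c); (18,13,c); (18,14,c); (22,0,c); (22,19,c); (22,21,c); (23,12,c); (23,19,c); (23,20,c); (24,14,c); (24,20,c); (24,21,c); (25,19,c); (25,20,c); (25,21,c); (29,2,c); (29,26,c); (29,28,c); (30,12,c); (30,26,c); (30,27,c); (31,13,c); (31,27,c); (31,28,c); (32,26,c); (32,27,c); (32,28,c)
final:
nodes: 0:vx, 2:vx, 3:vx, 4:vx, 5:vx, 7:vx, 10:tri, 12:vx, 13:vx, 14:vx, 17:tri, 18:tri, 19:vx, 20:vx, 21:vx, 22:tri, 23:tri, 24:tri, 25:tri, 26:vx, 27:vx, 28:vx, 29:tri, 30:tri, 31:tri, 32:tri
edges: (10,0,c); (10,0,ck); (10,3,c); (10,4,c); (17,5,c); (17,13,c); (17,14,c); (18,12,c); (18,13,c); (18,14,c); (22,0,c); (22,19,c); (22,21,c); (23,12,c); (23,19,c); (23,20,c); (24,14,c); (24,20,c); (24,21,c); (25,19,c); (25,20,c); (25,21,c); (29,2,c); (29,26,c); (29,28,c); (30,12,c); (30,26,c); (30,27,c); (31,13,c); (31,27,c); (31,28,c); (32,26,c); (32,27,c); (32,28,c)


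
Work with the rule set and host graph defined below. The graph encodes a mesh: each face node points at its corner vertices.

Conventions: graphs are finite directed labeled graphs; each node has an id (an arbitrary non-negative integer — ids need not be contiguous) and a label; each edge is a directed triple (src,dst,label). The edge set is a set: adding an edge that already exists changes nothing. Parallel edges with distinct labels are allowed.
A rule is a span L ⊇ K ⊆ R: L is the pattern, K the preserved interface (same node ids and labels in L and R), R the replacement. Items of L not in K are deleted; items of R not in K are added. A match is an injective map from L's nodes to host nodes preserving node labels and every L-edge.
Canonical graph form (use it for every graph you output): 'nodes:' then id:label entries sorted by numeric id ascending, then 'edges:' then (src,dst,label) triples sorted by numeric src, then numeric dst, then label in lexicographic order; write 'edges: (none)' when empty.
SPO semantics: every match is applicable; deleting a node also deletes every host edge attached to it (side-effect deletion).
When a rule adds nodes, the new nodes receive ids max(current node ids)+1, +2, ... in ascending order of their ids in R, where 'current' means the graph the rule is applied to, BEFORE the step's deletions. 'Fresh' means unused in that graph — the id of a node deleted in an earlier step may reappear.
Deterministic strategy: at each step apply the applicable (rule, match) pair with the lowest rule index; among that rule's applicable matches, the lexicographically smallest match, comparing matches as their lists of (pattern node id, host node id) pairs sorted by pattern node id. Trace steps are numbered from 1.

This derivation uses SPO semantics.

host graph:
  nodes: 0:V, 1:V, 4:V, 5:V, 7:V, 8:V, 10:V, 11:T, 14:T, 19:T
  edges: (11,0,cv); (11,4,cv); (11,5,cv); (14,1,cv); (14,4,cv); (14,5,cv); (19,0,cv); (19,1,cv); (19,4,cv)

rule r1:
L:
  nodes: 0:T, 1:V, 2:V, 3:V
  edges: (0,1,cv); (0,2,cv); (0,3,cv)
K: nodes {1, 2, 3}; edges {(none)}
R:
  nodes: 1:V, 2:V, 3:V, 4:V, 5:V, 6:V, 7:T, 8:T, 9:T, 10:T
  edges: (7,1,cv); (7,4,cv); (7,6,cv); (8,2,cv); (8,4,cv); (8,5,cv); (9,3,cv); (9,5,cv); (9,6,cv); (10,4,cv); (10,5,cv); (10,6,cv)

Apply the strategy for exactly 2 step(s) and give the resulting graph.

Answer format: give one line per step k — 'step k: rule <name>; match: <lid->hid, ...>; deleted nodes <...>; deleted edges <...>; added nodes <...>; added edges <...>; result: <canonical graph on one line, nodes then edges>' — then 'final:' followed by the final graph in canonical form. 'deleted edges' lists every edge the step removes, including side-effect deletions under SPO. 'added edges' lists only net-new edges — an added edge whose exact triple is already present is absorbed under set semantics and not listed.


step 1: rule r1; match: 0->11, 1->0, 2->4, 3->5; deleted nodes 11; deleted edges (11,0,cv); (11,4,cv); (11,5,cv); added nodes 20, 21, 22, 23, 24, 25, 26; added edges (23,0,cv); (23,20,cv); (23,22,cv); (24,4,cv); (24,20,cv); (24,21,cv); (25,5,cv); (25,21,cv); (25,22,cv); (26,20,cv); (26,21,cv); (26,22,cv); result: nodes: 0:V, 1:V, 4:V, 5:V, 7:V, 8:V, 10:V, 14:T, 19:T, 20:V, 21:V, 22:V, 23:T, 24:T, 25:T, 26:T edges: (14,1,cv); (14,4,cv); (14,5,cv); (19,0,cv); (19,1,cv); (19,4,cv); (23,0,cv); (23,20,cv); (23,22,cv); (24,4,cv); (24,20,cv); (24,21,cv); (25,5,cv); (25,21,cv); (25,22,cv); (26,20,cv); (26,21,cv); (26,22,cv)
step 2: rule r1; match: 0->14, 1->1, 2->4, 3->5; deleted nodes 14; deleted edges (14,1,cv); (14,4,cv); (14,5,cv); added nodes 27, 28, 29, 30, 31, 32, 33; added edges (30,1,cv); (30,27,cv); (30,29,cv); (31,4,cv); (31,27,cv); (31,28,cv); (32,5,cv); (32,28,cv); (32,29,cv); (33,27,cv); (33,28,cv); (33,29,cv); result: nodes: 0:V, 1:V, 4:V, 5:V, 7:V, 8:V, 10:V, 19:T, 20:V, 21:V, 22:V, 23:T, 24:T, 25:T, 26:T, 27:V, 28:V, 29:V, 30:T, 31:T, 32:T, 33:T edges: (19,0,cv); (19,1,cv); (19,4,cv); (23,0,cv); (23,20,cv); (23,22,cv); (24,4,cv); (24,20,cv); (24,21,cv); (25,5,cv); (25,21,cv); (25,22,cv); (26,20,cv); (26,21,cv); (26,22,cv); (30,1,cv); (30,27,cv); (30,29,cv); (31,4,cv); (31,27,cv); (31,28,cv); (32,5,cv); (32,28,cv); (32,29,cv); (33,27,cv); (33,28,cv); (33,29,cv)
final:
nodes: 0:V, 1:V, 4:V, 5:V, 7:V, 8:V, 10:V, 19:T, 20:V, 21:V, 22:V, 23:T, 24:T, 25:T, 26:T, 27:V, 28:V, 29:V, 30:T, 31:T, 32:T, 33:T
edges: (19,0,cv); (19,1,cv); (19,4,cv); (23,0,cv); (23,20,cv); (23,22,cv); (24,4,cv); (24,20,cv); (24,21,cv); (25,5,cv); (25,21,cv); (25,22,cv); (26,20,cv); (26,21,cv); (26,22,cv); (30,1,cv); (30,27,cv); (30,29,cv); (31,4,cv); (31,27,cv); (31,28,cv); (32,5,cv); (32,28,cv); (32,29,cv); (33,27,cv); (33,28,cv); (33,29,cv)


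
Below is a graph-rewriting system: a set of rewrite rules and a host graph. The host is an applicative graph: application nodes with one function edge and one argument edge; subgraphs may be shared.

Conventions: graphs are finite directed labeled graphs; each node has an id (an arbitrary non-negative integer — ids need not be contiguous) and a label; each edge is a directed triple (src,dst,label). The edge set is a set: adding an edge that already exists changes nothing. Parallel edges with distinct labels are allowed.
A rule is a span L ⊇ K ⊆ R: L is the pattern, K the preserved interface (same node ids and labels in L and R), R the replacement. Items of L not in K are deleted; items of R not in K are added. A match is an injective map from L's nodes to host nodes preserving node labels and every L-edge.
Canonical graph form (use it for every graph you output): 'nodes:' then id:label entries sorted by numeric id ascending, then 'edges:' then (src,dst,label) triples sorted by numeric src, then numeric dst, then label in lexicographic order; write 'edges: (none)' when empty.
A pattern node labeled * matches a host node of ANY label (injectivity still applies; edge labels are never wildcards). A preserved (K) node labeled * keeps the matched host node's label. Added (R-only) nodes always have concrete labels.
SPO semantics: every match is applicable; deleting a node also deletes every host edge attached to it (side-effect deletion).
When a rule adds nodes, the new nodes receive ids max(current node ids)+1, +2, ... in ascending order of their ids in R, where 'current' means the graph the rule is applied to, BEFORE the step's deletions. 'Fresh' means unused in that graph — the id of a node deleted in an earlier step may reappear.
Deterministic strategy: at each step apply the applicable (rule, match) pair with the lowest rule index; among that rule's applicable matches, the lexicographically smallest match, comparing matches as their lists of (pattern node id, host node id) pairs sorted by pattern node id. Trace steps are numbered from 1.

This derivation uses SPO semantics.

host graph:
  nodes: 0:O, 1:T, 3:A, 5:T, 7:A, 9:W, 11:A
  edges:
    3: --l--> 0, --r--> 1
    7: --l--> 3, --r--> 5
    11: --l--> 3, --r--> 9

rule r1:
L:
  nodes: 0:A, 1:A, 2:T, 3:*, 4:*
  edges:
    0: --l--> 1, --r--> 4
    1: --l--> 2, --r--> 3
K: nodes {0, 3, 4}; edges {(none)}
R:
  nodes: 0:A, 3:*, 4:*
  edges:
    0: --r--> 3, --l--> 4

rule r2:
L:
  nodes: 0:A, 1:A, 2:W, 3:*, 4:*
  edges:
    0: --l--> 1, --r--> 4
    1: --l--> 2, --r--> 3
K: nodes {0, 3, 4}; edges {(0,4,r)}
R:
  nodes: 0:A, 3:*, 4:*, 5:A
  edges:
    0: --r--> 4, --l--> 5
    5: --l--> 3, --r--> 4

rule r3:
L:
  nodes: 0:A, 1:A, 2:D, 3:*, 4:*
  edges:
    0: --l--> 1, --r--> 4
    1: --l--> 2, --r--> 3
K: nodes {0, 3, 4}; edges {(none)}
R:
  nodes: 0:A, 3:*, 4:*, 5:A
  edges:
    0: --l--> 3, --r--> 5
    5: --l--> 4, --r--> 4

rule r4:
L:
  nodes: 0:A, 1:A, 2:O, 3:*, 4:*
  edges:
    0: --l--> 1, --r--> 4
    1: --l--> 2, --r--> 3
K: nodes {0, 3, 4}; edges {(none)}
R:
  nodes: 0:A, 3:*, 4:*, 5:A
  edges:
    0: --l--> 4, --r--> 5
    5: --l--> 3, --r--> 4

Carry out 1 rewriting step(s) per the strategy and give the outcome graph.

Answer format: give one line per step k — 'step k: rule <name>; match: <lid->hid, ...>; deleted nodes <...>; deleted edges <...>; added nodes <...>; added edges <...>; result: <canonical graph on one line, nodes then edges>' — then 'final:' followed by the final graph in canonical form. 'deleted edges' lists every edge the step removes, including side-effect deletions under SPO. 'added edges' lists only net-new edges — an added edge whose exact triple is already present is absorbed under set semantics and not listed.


step 1: rule r4; match: 0->7, 1->3, 2->0, 3->1, 4->5; deleted nodes 0, 3; deleted edges (3,0,l); (3,1,r); (7,3,l); (7,5,r); (11,3,l); added nodes 12; added edges (7,5,l); (7,12,r); (12,1,l); (12,5,r); result: nodes: 1:T, 5:T, 7:A, 9:W, 11:A, 12:A edges: (7,5,l); (7,12,r); (11,9,r); (12,1,l); (12,5,r)
final:
nodes: 1:T, 5:T, 7:A, 9:W, 11:A, 12:A
edges: (7,5,l); (7,12,r); (11,9,r); (12,1,l); (12,5,r)
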